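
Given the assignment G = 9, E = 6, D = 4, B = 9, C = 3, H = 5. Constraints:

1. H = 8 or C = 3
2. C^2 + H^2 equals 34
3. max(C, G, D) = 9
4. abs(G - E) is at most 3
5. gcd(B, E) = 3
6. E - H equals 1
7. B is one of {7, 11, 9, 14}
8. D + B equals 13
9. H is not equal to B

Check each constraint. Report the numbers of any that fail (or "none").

1. H = 5 ≠ 8, but C = 3 = 3 (second disjunct)  ✓
2. C^2 + H^2 = 3^2 + 5^2 = 9 + 25 = 34  ✓
3. max(3, 9, 4) = 9  ✓
4. abs(9 - 6) = 3; 3 ≤ 3  ✓
5. gcd(9, 6) = 3  ✓
6. E - H = 6 - 5 = 1  ✓
7. B = 9 is in {7, 11, 9, 14}  ✓
8. D + B = 4 + 9 = 13  ✓
9. H = 5, B = 9; distinct  ✓

All constraints are satisfied.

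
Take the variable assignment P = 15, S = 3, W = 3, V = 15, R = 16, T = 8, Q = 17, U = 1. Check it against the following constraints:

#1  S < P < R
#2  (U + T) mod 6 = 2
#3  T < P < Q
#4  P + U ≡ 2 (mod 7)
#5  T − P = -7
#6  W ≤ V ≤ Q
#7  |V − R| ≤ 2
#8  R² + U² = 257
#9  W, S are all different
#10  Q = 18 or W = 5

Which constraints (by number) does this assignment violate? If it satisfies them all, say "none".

No — constraints 2, 9, and 10 are not satisfied.

#1 values 3 < 15 < 16 — satisfied.
#2 U + T = 9; 9 mod 6 = 3, not 2 — violated.
#3 values 8 < 15 < 17 — satisfied.
#4 P + U = 16; 16 mod 7 = 2 — satisfied.
#5 T − P = 8 − 15 = -7 — satisfied.
#6 values 3 ≤ 15 ≤ 17 — satisfied.
#7 |15 − 16| = 1; 1 ≤ 2 — satisfied.
#8 R² + U² = 16² + 1² = 256 + 1 = 257 — satisfied.
#9 W = S = 3, not all different — violated.
#10 Q = 17 ≠ 18 and W = 3 ≠ 5; both disjuncts false — violated.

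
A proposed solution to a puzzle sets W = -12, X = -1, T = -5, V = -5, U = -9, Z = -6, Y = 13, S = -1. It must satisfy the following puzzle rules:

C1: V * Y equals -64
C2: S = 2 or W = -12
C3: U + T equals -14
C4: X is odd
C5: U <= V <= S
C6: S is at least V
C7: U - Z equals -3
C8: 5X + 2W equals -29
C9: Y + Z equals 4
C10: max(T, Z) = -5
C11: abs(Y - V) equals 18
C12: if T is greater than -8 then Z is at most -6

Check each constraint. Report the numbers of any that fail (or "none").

Violated: 1 and 9.

C1: V * Y = -5 * 13 = -65, not -64 — does not hold.
C2: S = -1 ≠ 2, but W = -12 = -12 (second disjunct) — holds.
C3: U + T = -9 + (-5) = -14 — holds.
C4: X = -1 is odd — holds.
C5: values -9 <= -5 <= -1 — holds.
C6: S = -1, V = -5; -1 ≥ -5 — holds.
C7: U - Z = -9 - (-6) = -3 — holds.
C8: 5X + 2W = 5(-1) + 2(-12) = -29 — holds.
C9: Y + Z = 13 + (-6) = 7, not 4 — does not hold.
C10: max(-5, -6) = -5 — holds.
C11: abs(13 - (-5)) = 18 — holds.
C12: T = -5 > -8, so we need Z ≤ -6; Z = -6 ≤ -6 — holds.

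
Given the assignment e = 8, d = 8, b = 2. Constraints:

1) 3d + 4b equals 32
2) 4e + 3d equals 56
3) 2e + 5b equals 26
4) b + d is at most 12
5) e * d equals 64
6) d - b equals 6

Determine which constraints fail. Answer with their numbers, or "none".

Yes — all constraints hold.

1) 3d + 4b = 3(8) + 4(2) = 32 — holds.
2) 4e + 3d = 4(8) + 3(8) = 56 — holds.
3) 2e + 5b = 2(8) + 5(2) = 26 — holds.
4) b + d = 2 + 8 = 10; 10 ≤ 12 — holds.
5) e * d = 8 * 8 = 64 — holds.
6) d - b = 8 - 2 = 6 — holds.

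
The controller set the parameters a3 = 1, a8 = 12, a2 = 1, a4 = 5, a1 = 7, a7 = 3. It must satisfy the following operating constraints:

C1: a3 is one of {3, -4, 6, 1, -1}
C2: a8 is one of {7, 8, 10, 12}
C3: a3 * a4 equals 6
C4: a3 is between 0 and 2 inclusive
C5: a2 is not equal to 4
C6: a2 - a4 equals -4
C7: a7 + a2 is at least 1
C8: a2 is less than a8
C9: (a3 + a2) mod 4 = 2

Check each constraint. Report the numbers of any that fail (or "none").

Constraint 3 is violated.

C1: a3 = 1 is in {3, -4, 6, 1, -1} — holds.
C2: a8 = 12 is in {7, 8, 10, 12} — holds.
C3: a3 * a4 = 1 * 5 = 5, not 6 — fails.
C4: a3 = 1 lies in [0, 2] — holds.
C5: a2 = 1, and 1 ≠ 4 — holds.
C6: a2 - a4 = 1 - 5 = -4 — holds.
C7: a7 + a2 = 3 + 1 = 4; 4 ≥ 1 — holds.
C8: a2 = 1, a8 = 12; 1 < 12 — holds.
C9: a3 + a2 = 2; 2 mod 4 = 2 — holds.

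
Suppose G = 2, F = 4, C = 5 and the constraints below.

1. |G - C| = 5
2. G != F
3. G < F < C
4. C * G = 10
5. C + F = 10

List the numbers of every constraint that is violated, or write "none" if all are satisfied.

1. |2 - 5| = 3, not 5 — fails.
2. G = 2, F = 4; distinct — holds.
3. values 2 < 4 < 5 — holds.
4. C * G = 5 * 2 = 10 — holds.
5. C + F = 5 + 4 = 9, not 10 — fails.

No — constraints 1, 5 are not satisfied.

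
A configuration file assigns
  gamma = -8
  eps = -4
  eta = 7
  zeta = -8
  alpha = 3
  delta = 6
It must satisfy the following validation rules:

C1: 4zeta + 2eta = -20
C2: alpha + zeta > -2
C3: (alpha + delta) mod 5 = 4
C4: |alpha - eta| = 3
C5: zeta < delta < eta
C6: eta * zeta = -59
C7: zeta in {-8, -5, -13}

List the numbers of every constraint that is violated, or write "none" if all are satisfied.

Constraints 1, 2, 4, 6 are violated.

C1: 4zeta + 2eta = 4(-8) + 2(7) = -18, not -20  no
C2: alpha + zeta = 3 + (-8) = -5; -5 ≤ -2, bound -2 not met  no
C3: alpha + delta = 9; 9 mod 5 = 4  yes
C4: |3 - 7| = 4, not 3  no
C5: values -8 < 6 < 7  yes
C6: eta * zeta = 7 * (-8) = -56, not -59  no
C7: zeta = -8 is in {-8, -5, -13}  yes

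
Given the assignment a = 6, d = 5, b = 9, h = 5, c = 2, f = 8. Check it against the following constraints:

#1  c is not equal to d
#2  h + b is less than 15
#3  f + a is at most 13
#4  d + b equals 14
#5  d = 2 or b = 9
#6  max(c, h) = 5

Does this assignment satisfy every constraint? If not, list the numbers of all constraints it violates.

No — constraint 3 is not satisfied.

#1 c = 2, d = 5; distinct — holds.
#2 h + b = 5 + 9 = 14; 14 < 15 — holds.
#3 f + a = 8 + 6 = 14; 14 > 13, bound 13 not met — fails.
#4 d + b = 5 + 9 = 14 — holds.
#5 d = 5 ≠ 2, but b = 9 = 9 (second disjunct) — holds.
#6 max(2, 5) = 5 — holds.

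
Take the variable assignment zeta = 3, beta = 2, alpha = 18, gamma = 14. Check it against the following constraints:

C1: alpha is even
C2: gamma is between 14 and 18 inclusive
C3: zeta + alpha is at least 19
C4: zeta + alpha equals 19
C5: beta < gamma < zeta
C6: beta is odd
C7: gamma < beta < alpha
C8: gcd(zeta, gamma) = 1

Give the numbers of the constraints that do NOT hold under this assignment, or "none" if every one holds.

C1: alpha = 18 is even  yes
C2: gamma = 14 lies in [14, 18]  yes
C3: zeta + alpha = 3 + 18 = 21; 21 ≥ 19  yes
C4: zeta + alpha = 3 + 18 = 21, not 19  no
C5: values 2, 14, 3; gamma = 14 is not < zeta = 3  no
C6: beta = 2 is even  no
C7: values 14, 2, 18; gamma = 14 is not < beta = 2  no
C8: gcd(3, 14) = 1  yes

The assignment fails constraints 4, 5, 6, and 7.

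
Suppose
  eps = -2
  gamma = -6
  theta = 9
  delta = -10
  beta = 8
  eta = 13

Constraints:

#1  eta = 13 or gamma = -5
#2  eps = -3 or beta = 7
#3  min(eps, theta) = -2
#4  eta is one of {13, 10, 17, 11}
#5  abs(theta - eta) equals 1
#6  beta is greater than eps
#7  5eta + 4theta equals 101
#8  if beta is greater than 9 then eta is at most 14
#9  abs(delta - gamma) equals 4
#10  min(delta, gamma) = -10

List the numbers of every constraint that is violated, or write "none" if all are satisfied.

Constraints 2 and 5 are violated.

#1 eta = 13 = 13 (first disjunct)  true
#2 eps = -2 ≠ -3 and beta = 8 ≠ 7; both disjuncts false  false
#3 min(-2, 9) = -2  true
#4 eta = 13 is in {13, 10, 17, 11}  true
#5 abs(9 - 13) = 4, not 1  false
#6 beta = 8, eps = -2; 8 > -2  true
#7 5eta + 4theta = 5(13) + 4(9) = 101  true
#8 beta = 8, not > 9; antecedent false, conditional vacuously true  true
#9 abs(-10 - (-6)) = 4  true
#10 min(-10, -6) = -10  true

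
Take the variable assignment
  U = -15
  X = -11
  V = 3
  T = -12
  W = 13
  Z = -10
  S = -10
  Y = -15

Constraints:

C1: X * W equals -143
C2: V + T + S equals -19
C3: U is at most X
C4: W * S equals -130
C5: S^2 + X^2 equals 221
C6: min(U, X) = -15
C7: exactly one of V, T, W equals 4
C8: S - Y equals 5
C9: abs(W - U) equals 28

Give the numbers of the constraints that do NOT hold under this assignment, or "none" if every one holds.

Violated: 7.

C1: X * W = -11 * 13 = -143 — holds.
C2: V + T + S = 3 + (-12) + (-10) = -19 — holds.
C3: U = -15, X = -11; -15 ≤ -11 — holds.
C4: W * S = 13 * (-10) = -130 — holds.
C5: S^2 + X^2 = (-10)^2 + (-11)^2 = 100 + 121 = 221 — holds.
C6: min(-15, -11) = -15 — holds.
C7: V=3, T=-12, W=13; 0 of them equal 4, not exactly one — fails.
C8: S - Y = -10 - (-15) = 5 — holds.
C9: abs(13 - (-15)) = 28 — holds.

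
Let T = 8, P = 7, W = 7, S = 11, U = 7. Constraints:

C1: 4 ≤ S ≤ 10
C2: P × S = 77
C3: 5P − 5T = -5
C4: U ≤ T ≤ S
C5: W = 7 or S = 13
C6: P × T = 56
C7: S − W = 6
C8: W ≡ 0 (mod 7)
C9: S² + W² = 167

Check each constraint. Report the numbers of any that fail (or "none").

C1: S = 11 is outside [4, 10] — fails.
C2: P × S = 7 × 11 = 77 — holds.
C3: 5P − 5T = 5(7) − 5(8) = -5 — holds.
C4: values 7 ≤ 8 ≤ 11 — holds.
C5: W = 7 = 7 (first disjunct) — holds.
C6: P × T = 7 × 8 = 56 — holds.
C7: S − W = 11 − 7 = 4, not 6 — fails.
C8: 7 mod 7 = 0 — holds.
C9: S² + W² = 11² + 7² = 121 + 49 = 170, not 167 — fails.

Constraints 1, 7, and 9 do not hold.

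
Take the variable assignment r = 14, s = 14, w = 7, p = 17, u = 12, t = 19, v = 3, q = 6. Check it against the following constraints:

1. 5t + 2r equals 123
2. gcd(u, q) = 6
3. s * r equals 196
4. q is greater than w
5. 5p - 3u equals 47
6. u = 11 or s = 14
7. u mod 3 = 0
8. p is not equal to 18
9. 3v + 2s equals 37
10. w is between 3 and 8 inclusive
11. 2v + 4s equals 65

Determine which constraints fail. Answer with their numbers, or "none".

1. 5t + 2r = 5(19) + 2(14) = 123 — satisfied.
2. gcd(12, 6) = 6 — satisfied.
3. s * r = 14 * 14 = 196 — satisfied.
4. q = 6, w = 7; 6 ≤ 7 (want >) — violated.
5. 5p - 3u = 5(17) - 3(12) = 49, not 47 — violated.
6. u = 12 ≠ 11, but s = 14 = 14 (second disjunct) — satisfied.
7. 12 mod 3 = 0 — satisfied.
8. p = 17, and 17 ≠ 18 — satisfied.
9. 3v + 2s = 3(3) + 2(14) = 37 — satisfied.
10. w = 7 lies in [3, 8] — satisfied.
11. 2v + 4s = 2(3) + 4(14) = 62, not 65 — violated.

Constraints 4, 5, 11 are violated.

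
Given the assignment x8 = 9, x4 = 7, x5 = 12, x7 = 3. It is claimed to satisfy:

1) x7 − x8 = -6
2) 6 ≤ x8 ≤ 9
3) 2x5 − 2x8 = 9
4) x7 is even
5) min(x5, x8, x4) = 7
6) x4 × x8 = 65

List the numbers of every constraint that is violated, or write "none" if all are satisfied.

Constraints 3, 4, and 6 do not hold.

1) x7 − x8 = 3 − 9 = -6  true
2) x8 = 9 lies in [6, 9]  true
3) 2x5 − 2x8 = 2(12) − 2(9) = 6, not 9  false
4) x7 = 3 is odd  false
5) min(12, 9, 7) = 7  true
6) x4 × x8 = 7 × 9 = 63, not 65  false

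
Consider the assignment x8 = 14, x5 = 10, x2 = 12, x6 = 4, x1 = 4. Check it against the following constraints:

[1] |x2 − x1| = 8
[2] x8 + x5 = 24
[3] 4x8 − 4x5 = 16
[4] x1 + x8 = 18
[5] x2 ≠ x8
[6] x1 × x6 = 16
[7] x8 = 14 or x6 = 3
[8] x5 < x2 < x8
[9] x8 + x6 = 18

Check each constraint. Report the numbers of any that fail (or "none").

[1] |12 − 4| = 8 — OK.
[2] x8 + x5 = 14 + 10 = 24 — OK.
[3] 4x8 − 4x5 = 4(14) − 4(10) = 16 — OK.
[4] x1 + x8 = 4 + 14 = 18 — OK.
[5] x2 = 12, x8 = 14; distinct — OK.
[6] x1 × x6 = 4 × 4 = 16 — OK.
[7] x8 = 14 = 14 (first disjunct) — OK.
[8] values 10 < 12 < 14 — OK.
[9] x8 + x6 = 14 + 4 = 18 — OK.

No violations.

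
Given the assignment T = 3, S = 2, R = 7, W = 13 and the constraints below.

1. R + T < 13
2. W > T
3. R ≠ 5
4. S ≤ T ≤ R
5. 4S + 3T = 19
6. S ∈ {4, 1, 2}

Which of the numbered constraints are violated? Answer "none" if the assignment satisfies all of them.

Constraint 5 is violated.

1. R + T = 7 + 3 = 10; 10 < 13 — holds.
2. W = 13, T = 3; 13 > 3 — holds.
3. R = 7, and 7 ≠ 5 — holds.
4. values 2 ≤ 3 ≤ 7 — holds.
5. 4S + 3T = 4(2) + 3(3) = 17, not 19 — does not hold.
6. S = 2 is in {4, 1, 2} — holds.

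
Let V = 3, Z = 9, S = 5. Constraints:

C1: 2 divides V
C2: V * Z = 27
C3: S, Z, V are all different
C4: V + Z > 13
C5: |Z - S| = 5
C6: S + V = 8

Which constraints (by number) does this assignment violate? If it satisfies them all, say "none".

Constraints 1, 4, and 5 are violated.

C1: 3 = 2*1 + 1, so 2 does not divide 3 — violated.
C2: V * Z = 3 * 9 = 27 — satisfied.
C3: values 5, 9, 3 are pairwise distinct — satisfied.
C4: V + Z = 3 + 9 = 12; 12 ≤ 13, bound 13 not met — violated.
C5: |9 - 5| = 4, not 5 — violated.
C6: S + V = 5 + 3 = 8 — satisfied.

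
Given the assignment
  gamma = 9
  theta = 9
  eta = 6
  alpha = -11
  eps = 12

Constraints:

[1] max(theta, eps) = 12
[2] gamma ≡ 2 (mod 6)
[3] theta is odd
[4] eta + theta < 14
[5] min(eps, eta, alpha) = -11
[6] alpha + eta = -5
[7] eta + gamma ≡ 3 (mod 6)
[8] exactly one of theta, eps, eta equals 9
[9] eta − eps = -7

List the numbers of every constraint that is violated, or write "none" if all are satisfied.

Constraints 2, 4, 9 are violated.

[1] max(9, 12) = 12 — holds.
[2] 9 mod 6 = 3, not 2 — does not hold.
[3] theta = 9 is odd — holds.
[4] eta + theta = 6 + 9 = 15; 15 ≥ 14, bound 14 not met — does not hold.
[5] min(12, 6, -11) = -11 — holds.
[6] alpha + eta = -11 + 6 = -5 — holds.
[7] eta + gamma = 15; 15 mod 6 = 3 — holds.
[8] theta=9, eps=12, eta=6; 1 of them equals 9 — holds.
[9] eta − eps = 6 − 12 = -6, not -7 — does not hold.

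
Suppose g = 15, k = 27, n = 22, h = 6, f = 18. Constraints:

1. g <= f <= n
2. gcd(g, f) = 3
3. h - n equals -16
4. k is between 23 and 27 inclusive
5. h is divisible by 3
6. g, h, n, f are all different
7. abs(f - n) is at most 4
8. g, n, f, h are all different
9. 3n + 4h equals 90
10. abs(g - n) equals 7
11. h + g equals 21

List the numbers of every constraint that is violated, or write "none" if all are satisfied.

Yes — all constraints hold.

1. values 15 <= 18 <= 22  OK
2. gcd(15, 18) = 3  OK
3. h - n = 6 - 22 = -16  OK
4. k = 27 lies in [23, 27]  OK
5. 6 / 3 = 2, so 3 divides 6  OK
6. values 15, 6, 22, 18 are pairwise distinct  OK
7. abs(18 - 22) = 4; 4 ≤ 4  OK
8. values 15, 22, 18, 6 are pairwise distinct  OK
9. 3n + 4h = 3(22) + 4(6) = 90  OK
10. abs(15 - 22) = 7  OK
11. h + g = 6 + 15 = 21  OK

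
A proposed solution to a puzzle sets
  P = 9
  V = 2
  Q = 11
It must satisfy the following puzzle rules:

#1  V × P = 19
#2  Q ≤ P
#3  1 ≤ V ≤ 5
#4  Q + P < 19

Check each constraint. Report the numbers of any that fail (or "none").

#1 V × P = 2 × 9 = 18, not 19 — violated.
#2 Q = 11, P = 9; 11 > 9 (want ≤) — violated.
#3 V = 2 lies in [1, 5] — OK.
#4 Q + P = 11 + 9 = 20; 20 ≥ 19, bound 19 not met — violated.

Violated: 1, 2, and 4.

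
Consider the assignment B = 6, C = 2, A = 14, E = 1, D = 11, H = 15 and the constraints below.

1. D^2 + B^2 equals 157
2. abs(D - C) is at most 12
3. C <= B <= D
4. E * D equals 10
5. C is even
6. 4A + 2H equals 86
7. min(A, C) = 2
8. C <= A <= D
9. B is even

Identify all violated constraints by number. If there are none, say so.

Constraints 4, 8 are violated.

1. D^2 + B^2 = 11^2 + 6^2 = 121 + 36 = 157  holds
2. abs(11 - 2) = 9; 9 ≤ 12  holds
3. values 2 <= 6 <= 11  holds
4. E * D = 1 * 11 = 11, not 10  fails
5. C = 2 is even  holds
6. 4A + 2H = 4(14) + 2(15) = 86  holds
7. min(14, 2) = 2  holds
8. values 2, 14, 11; A = 14 is not <= D = 11  fails
9. B = 6 is even  holds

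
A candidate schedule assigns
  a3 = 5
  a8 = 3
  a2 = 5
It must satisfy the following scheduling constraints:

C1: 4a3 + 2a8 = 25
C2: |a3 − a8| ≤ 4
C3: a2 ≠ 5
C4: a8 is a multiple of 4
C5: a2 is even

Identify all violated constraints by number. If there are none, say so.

C1: 4a3 + 2a8 = 4(5) + 2(3) = 26, not 25 — fails.
C2: |5 − 3| = 2; 2 ≤ 4 — holds.
C3: a2 = 5, but 5 is required to differ — fails.
C4: 3 = 4×0 + 3, so 4 does not divide 3 — fails.
C5: a2 = 5 is odd — fails.

No — constraints 1, 3, 4, 5 are not satisfied.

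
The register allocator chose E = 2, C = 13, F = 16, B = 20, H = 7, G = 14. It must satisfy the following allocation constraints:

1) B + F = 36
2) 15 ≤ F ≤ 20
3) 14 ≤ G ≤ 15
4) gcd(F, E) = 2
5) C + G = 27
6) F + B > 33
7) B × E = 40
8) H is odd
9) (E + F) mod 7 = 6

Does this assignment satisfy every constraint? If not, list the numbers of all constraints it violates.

1) B + F = 20 + 16 = 36  yes
2) F = 16 lies in [15, 20]  yes
3) G = 14 lies in [14, 15]  yes
4) gcd(16, 2) = 2  yes
5) C + G = 13 + 14 = 27  yes
6) F + B = 16 + 20 = 36; 36 > 33  yes
7) B × E = 20 × 2 = 40  yes
8) H = 7 is odd  yes
9) E + F = 18; 18 mod 7 = 4, not 6  no

Constraint 9 is violated.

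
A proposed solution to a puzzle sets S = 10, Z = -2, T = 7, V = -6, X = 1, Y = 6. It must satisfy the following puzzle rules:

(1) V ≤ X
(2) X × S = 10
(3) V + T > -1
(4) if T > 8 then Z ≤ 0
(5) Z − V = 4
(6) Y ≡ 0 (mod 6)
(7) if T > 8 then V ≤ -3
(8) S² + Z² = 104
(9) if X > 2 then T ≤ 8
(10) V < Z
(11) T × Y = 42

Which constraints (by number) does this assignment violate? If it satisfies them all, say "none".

(1) V = -6, X = 1; -6 ≤ 1 — holds.
(2) X × S = 1 × 10 = 10 — holds.
(3) V + T = -6 + 7 = 1; 1 > -1 — holds.
(4) T = 7, not > 8; antecedent false, conditional vacuously true — holds.
(5) Z − V = -2 − (-6) = 4 — holds.
(6) 6 mod 6 = 0 — holds.
(7) T = 7, not > 8; antecedent false, conditional vacuously true — holds.
(8) S² + Z² = 10² + (-2)² = 100 + 4 = 104 — holds.
(9) X = 1, not > 2; antecedent false, conditional vacuously true — holds.
(10) V = -6, Z = -2; -6 < -2 — holds.
(11) T × Y = 7 × 6 = 42 — holds.

All constraints are satisfied.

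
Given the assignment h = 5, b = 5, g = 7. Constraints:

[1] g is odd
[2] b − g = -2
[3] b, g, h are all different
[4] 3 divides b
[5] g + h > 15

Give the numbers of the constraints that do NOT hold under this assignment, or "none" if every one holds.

Constraints 3, 4, and 5 do not hold.

[1] g = 7 is odd — satisfied.
[2] b − g = 5 − 7 = -2 — satisfied.
[3] b = h = 5, not all different — violated.
[4] 5 = 3×1 + 2, so 3 does not divide 5 — violated.
[5] g + h = 7 + 5 = 12; 12 ≤ 15, bound 15 not met — violated.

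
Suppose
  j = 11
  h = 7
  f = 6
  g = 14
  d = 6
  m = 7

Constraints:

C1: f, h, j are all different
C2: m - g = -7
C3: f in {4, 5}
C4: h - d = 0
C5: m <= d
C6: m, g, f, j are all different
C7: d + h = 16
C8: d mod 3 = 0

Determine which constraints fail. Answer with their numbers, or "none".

The assignment fails constraints 3, 4, 5, and 7.

C1: values 6, 7, 11 are pairwise distinct — holds.
C2: m - g = 7 - 14 = -7 — holds.
C3: f = 6 is not in {4, 5} — fails.
C4: h - d = 7 - 6 = 1, not 0 — fails.
C5: m = 7, d = 6; 7 > 6 (want ≤) — fails.
C6: values 7, 14, 6, 11 are pairwise distinct — holds.
C7: d + h = 6 + 7 = 13, not 16 — fails.
C8: 6 mod 3 = 0 — holds.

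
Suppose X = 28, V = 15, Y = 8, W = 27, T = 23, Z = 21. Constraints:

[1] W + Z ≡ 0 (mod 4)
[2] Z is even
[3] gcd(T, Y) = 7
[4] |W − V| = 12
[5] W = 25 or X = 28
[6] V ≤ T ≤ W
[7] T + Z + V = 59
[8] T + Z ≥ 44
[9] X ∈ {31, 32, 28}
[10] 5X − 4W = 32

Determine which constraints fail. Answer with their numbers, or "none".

[1] W + Z = 48; 48 mod 4 = 0 — OK.
[2] Z = 21 is odd — violated.
[3] gcd(23, 8) = 1, not 7 — violated.
[4] |27 − 15| = 12 — OK.
[5] W = 27 ≠ 25, but X = 28 = 28 (second disjunct) — OK.
[6] values 15 ≤ 23 ≤ 27 — OK.
[7] T + Z + V = 23 + 21 + 15 = 59 — OK.
[8] T + Z = 23 + 21 = 44; 44 ≥ 44 — OK.
[9] X = 28 is in {31, 32, 28} — OK.
[10] 5X − 4W = 5(28) − 4(27) = 32 — OK.

Constraints 2 and 3 do not hold.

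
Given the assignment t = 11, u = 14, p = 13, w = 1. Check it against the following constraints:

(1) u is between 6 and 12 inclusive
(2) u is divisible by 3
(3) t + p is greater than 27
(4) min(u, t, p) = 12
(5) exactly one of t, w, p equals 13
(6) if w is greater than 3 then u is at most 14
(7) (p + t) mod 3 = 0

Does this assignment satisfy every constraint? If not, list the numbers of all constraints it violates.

(1) u = 14 is outside [6, 12]  ✗
(2) 14 = 3*4 + 2, so 3 does not divide 14  ✗
(3) t + p = 11 + 13 = 24; 24 ≤ 27, bound 27 not met  ✗
(4) min(14, 11, 13) = 11, not 12  ✗
(5) t=11, w=1, p=13; 1 of them equals 13  ✓
(6) w = 1, not > 3; antecedent false, conditional vacuously true  ✓
(7) p + t = 24; 24 mod 3 = 0  ✓

Violated: 1, 2, 3, 4.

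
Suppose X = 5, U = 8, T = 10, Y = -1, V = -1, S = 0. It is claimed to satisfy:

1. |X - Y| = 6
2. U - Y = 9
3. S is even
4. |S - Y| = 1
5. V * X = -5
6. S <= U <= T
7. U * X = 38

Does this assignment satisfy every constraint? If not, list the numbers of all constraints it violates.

1. |5 - (-1)| = 6 — holds.
2. U - Y = 8 - (-1) = 9 — holds.
3. S = 0 is even — holds.
4. |0 - (-1)| = 1 — holds.
5. V * X = -1 * 5 = -5 — holds.
6. values 0 <= 8 <= 10 — holds.
7. U * X = 8 * 5 = 40, not 38 — fails.

The assignment fails constraint 7.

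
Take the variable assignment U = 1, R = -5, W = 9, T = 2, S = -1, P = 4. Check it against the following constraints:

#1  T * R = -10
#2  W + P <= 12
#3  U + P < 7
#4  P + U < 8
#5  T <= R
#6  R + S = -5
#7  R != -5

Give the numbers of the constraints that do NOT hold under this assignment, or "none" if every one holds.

#1 T * R = 2 * (-5) = -10  OK
#2 W + P = 9 + 4 = 13; 13 > 12, bound 12 not met  FAIL
#3 U + P = 1 + 4 = 5; 5 < 7  OK
#4 P + U = 4 + 1 = 5; 5 < 8  OK
#5 T = 2, R = -5; 2 > -5 (want ≤)  FAIL
#6 R + S = -5 + (-1) = -6, not -5  FAIL
#7 R = -5, but -5 is required to differ  FAIL

No — constraints 2, 5, 6, and 7 are not satisfied.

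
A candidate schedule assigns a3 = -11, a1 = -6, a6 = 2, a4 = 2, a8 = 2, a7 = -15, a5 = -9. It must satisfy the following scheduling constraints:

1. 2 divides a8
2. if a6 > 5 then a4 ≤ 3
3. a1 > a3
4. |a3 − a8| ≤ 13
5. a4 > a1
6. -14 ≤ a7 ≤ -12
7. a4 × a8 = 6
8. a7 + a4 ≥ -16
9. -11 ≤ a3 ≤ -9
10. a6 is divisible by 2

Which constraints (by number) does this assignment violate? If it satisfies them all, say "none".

Violated: 6, 7.

1. 2 / 2 = 1, so 2 divides 2 — holds.
2. a6 = 2, not > 5; antecedent false, conditional vacuously true — holds.
3. a1 = -6, a3 = -11; -6 > -11 — holds.
4. |-11 − 2| = 13; 13 ≤ 13 — holds.
5. a4 = 2, a1 = -6; 2 > -6 — holds.
6. a7 = -15 is outside [-14, -12] — does not hold.
7. a4 × a8 = 2 × 2 = 4, not 6 — does not hold.
8. a7 + a4 = -15 + 2 = -13; -13 ≥ -16 — holds.
9. a3 = -11 lies in [-11, -9] — holds.
10. 2 / 2 = 1, so 2 divides 2 — holds.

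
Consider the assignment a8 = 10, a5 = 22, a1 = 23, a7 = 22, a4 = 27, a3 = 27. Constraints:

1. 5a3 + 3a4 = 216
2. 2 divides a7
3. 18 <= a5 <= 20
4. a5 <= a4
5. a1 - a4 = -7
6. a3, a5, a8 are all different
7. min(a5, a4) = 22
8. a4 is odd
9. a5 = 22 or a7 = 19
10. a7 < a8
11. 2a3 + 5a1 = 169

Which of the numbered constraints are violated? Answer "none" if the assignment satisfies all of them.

No — constraints 3, 5, 10 are not satisfied.

1. 5a3 + 3a4 = 5(27) + 3(27) = 216 — satisfied.
2. 22 / 2 = 11, so 2 divides 22 — satisfied.
3. a5 = 22 is outside [18, 20] — violated.
4. a5 = 22, a4 = 27; 22 ≤ 27 — satisfied.
5. a1 - a4 = 23 - 27 = -4, not -7 — violated.
6. values 27, 22, 10 are pairwise distinct — satisfied.
7. min(22, 27) = 22 — satisfied.
8. a4 = 27 is odd — satisfied.
9. a5 = 22 = 22 (first disjunct) — satisfied.
10. a7 = 22, a8 = 10; 22 ≥ 10 (want <) — violated.
11. 2a3 + 5a1 = 2(27) + 5(23) = 169 — satisfied.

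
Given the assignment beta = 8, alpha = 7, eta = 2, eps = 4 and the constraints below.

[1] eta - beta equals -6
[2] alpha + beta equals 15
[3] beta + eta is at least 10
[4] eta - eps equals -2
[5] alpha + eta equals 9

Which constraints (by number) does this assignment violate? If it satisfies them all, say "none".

[1] eta - beta = 2 - 8 = -6 — satisfied.
[2] alpha + beta = 7 + 8 = 15 — satisfied.
[3] beta + eta = 8 + 2 = 10; 10 ≥ 10 — satisfied.
[4] eta - eps = 2 - 4 = -2 — satisfied.
[5] alpha + eta = 7 + 2 = 9 — satisfied.

No violations.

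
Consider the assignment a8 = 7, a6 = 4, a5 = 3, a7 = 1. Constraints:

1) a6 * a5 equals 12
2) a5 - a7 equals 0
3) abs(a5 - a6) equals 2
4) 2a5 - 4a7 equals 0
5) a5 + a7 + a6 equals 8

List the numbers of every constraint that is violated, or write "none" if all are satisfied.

Violated: 2, 3, and 4.

1) a6 * a5 = 4 * 3 = 12  OK
2) a5 - a7 = 3 - 1 = 2, not 0  FAIL
3) abs(3 - 4) = 1, not 2  FAIL
4) 2a5 - 4a7 = 2(3) - 4(1) = 2, not 0  FAIL
5) a5 + a7 + a6 = 3 + 1 + 4 = 8  OK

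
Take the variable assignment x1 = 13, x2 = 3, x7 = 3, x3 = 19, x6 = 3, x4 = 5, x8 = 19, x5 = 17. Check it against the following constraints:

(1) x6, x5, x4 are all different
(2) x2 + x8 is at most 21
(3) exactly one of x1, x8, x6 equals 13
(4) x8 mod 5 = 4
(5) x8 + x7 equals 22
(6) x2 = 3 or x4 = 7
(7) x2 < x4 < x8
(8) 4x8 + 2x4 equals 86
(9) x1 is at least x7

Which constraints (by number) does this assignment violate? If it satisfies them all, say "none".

(1) values 3, 17, 5 are pairwise distinct — OK.
(2) x2 + x8 = 3 + 19 = 22; 22 > 21, bound 21 not met — violated.
(3) x1=13, x8=19, x6=3; 1 of them equals 13 — OK.
(4) 19 mod 5 = 4 — OK.
(5) x8 + x7 = 19 + 3 = 22 — OK.
(6) x2 = 3 = 3 (first disjunct) — OK.
(7) values 3 < 5 < 19 — OK.
(8) 4x8 + 2x4 = 4(19) + 2(5) = 86 — OK.
(9) x1 = 13, x7 = 3; 13 ≥ 3 — OK.

Violated: 2.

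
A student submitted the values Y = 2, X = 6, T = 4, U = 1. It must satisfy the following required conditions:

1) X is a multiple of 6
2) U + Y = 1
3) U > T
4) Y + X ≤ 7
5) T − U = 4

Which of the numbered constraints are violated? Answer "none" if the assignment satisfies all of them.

1) 6 / 6 = 1, so 6 divides 6  yes
2) U + Y = 1 + 2 = 3, not 1  no
3) U = 1, T = 4; 1 ≤ 4 (want >)  no
4) Y + X = 2 + 6 = 8; 8 > 7, bound 7 not met  no
5) T − U = 4 − 1 = 3, not 4  no

Constraints 2, 3, 4, 5 do not hold.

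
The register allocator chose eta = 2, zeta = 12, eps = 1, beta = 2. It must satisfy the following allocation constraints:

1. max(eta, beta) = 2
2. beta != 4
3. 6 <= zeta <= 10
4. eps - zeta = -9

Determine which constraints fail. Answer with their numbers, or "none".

Violated: 3 and 4.

1. max(2, 2) = 2 — satisfied.
2. beta = 2, and 2 ≠ 4 — satisfied.
3. zeta = 12 is outside [6, 10] — violated.
4. eps - zeta = 1 - 12 = -11, not -9 — violated.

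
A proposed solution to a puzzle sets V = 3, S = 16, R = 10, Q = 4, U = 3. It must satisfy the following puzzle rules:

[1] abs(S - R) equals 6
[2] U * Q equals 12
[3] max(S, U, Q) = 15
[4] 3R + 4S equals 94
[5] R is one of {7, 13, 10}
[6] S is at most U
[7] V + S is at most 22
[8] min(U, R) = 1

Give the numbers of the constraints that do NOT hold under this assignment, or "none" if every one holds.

Violated: 3, 6, 8.

[1] abs(16 - 10) = 6  true
[2] U * Q = 3 * 4 = 12  true
[3] max(16, 3, 4) = 16, not 15  false
[4] 3R + 4S = 3(10) + 4(16) = 94  true
[5] R = 10 is in {7, 13, 10}  true
[6] S = 16, U = 3; 16 > 3 (want ≤)  false
[7] V + S = 3 + 16 = 19; 19 ≤ 22  true
[8] min(3, 10) = 3, not 1  false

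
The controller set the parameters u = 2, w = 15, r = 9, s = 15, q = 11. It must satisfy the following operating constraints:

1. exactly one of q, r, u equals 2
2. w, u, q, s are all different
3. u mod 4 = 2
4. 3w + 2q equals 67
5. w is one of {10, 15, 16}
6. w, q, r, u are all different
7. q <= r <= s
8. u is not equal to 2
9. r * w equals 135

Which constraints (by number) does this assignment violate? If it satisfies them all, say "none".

Violated: 2, 7, and 8.

1. q=11, r=9, u=2; 1 of them equals 2  ✔
2. w = s = 15, not all different  ✘
3. 2 mod 4 = 2  ✔
4. 3w + 2q = 3(15) + 2(11) = 67  ✔
5. w = 15 is in {10, 15, 16}  ✔
6. values 15, 11, 9, 2 are pairwise distinct  ✔
7. values 11, 9, 15; q = 11 is not <= r = 9  ✘
8. u = 2, but 2 is required to differ  ✘
9. r * w = 9 * 15 = 135  ✔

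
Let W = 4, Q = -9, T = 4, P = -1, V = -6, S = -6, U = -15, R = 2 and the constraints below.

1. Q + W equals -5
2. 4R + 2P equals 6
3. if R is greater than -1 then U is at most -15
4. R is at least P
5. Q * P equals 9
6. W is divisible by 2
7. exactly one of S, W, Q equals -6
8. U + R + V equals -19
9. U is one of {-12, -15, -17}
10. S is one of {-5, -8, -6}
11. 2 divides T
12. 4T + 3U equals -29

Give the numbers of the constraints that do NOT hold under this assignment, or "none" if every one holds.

1. Q + W = -9 + 4 = -5 — holds.
2. 4R + 2P = 4(2) + 2(-1) = 6 — holds.
3. R = 2 > -1, so we need U ≤ -15; U = -15 ≤ -15 — holds.
4. R = 2, P = -1; 2 ≥ -1 — holds.
5. Q * P = -9 * (-1) = 9 — holds.
6. 4 / 2 = 2, so 2 divides 4 — holds.
7. S=-6, W=4, Q=-9; 1 of them equals -6 — holds.
8. U + R + V = -15 + 2 + (-6) = -19 — holds.
9. U = -15 is in {-12, -15, -17} — holds.
10. S = -6 is in {-5, -8, -6} — holds.
11. 4 / 2 = 2, so 2 divides 4 — holds.
12. 4T + 3U = 4(4) + 3(-15) = -29 — holds.

The assignment satisfies every constraint.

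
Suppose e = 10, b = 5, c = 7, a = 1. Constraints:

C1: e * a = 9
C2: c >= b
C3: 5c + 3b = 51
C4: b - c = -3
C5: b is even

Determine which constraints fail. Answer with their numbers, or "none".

C1: e * a = 10 * 1 = 10, not 9  FAIL
C2: c = 7, b = 5; 7 ≥ 5  OK
C3: 5c + 3b = 5(7) + 3(5) = 50, not 51  FAIL
C4: b - c = 5 - 7 = -2, not -3  FAIL
C5: b = 5 is odd  FAIL

The assignment fails constraints 1, 3, 4, 5.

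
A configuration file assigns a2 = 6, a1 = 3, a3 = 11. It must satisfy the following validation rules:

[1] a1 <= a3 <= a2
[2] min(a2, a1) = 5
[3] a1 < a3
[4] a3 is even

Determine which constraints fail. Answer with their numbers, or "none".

No — constraints 1, 2, and 4 are not satisfied.

[1] values 3, 11, 6; a3 = 11 is not <= a2 = 6  no
[2] min(6, 3) = 3, not 5  no
[3] a1 = 3, a3 = 11; 3 < 11  yes
[4] a3 = 11 is odd  no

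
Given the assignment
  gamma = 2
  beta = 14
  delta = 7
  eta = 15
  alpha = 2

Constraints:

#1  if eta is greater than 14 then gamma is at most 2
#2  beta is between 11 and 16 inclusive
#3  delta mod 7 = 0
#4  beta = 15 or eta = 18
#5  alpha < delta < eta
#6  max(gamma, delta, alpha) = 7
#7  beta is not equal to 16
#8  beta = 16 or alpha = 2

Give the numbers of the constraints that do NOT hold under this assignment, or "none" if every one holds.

#1 eta = 15 > 14, so we need gamma ≤ 2; gamma = 2 ≤ 2 — satisfied.
#2 beta = 14 lies in [11, 16] — satisfied.
#3 7 mod 7 = 0 — satisfied.
#4 beta = 14 ≠ 15 and eta = 15 ≠ 18; both disjuncts false — violated.
#5 values 2 < 7 < 15 — satisfied.
#6 max(2, 7, 2) = 7 — satisfied.
#7 beta = 14, and 14 ≠ 16 — satisfied.
#8 beta = 14 ≠ 16, but alpha = 2 = 2 (second disjunct) — satisfied.

No — constraint 4 is not satisfied.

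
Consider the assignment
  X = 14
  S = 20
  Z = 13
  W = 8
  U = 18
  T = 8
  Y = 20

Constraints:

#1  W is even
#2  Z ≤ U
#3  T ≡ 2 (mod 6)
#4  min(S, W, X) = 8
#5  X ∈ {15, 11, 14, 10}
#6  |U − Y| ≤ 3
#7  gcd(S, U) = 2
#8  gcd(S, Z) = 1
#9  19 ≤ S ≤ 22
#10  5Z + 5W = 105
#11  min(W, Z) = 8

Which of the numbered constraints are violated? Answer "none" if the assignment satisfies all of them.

No violations.

#1 W = 8 is even — holds.
#2 Z = 13, U = 18; 13 ≤ 18 — holds.
#3 8 mod 6 = 2 — holds.
#4 min(20, 8, 14) = 8 — holds.
#5 X = 14 is in {15, 11, 14, 10} — holds.
#6 |18 − 20| = 2; 2 ≤ 3 — holds.
#7 gcd(20, 18) = 2 — holds.
#8 gcd(20, 13) = 1 — holds.
#9 S = 20 lies in [19, 22] — holds.
#10 5Z + 5W = 5(13) + 5(8) = 105 — holds.
#11 min(8, 13) = 8 — holds.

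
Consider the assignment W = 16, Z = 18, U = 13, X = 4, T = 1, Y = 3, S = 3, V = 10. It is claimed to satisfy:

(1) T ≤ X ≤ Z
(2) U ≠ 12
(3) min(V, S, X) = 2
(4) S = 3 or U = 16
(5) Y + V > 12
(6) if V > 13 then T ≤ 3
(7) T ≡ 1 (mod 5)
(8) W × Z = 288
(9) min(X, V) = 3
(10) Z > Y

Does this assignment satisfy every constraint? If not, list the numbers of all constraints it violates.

Violated: 3, 9.

(1) values 1 ≤ 4 ≤ 18 — satisfied.
(2) U = 13, and 13 ≠ 12 — satisfied.
(3) min(10, 3, 4) = 3, not 2 — violated.
(4) S = 3 = 3 (first disjunct) — satisfied.
(5) Y + V = 3 + 10 = 13; 13 > 12 — satisfied.
(6) V = 10, not > 13; antecedent false, conditional vacuously true — satisfied.
(7) 1 mod 5 = 1 — satisfied.
(8) W × Z = 16 × 18 = 288 — satisfied.
(9) min(4, 10) = 4, not 3 — violated.
(10) Z = 18, Y = 3; 18 > 3 — satisfied.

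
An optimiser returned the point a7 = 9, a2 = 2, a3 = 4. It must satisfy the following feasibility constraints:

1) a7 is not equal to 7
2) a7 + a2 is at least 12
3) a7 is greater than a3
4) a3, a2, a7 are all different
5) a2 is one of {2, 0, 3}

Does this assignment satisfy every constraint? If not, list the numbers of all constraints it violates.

Constraint 2 is violated.

1) a7 = 9, and 9 ≠ 7  OK
2) a7 + a2 = 9 + 2 = 11; 11 < 12, bound 12 not met  FAIL
3) a7 = 9, a3 = 4; 9 > 4  OK
4) values 4, 2, 9 are pairwise distinct  OK
5) a2 = 2 is in {2, 0, 3}  OK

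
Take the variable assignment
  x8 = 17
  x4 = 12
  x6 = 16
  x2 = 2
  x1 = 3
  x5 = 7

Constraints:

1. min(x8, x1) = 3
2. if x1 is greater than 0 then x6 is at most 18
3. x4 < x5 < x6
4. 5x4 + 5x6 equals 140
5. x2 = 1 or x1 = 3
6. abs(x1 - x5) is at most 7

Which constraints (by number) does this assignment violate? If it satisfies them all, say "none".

Violated: 3.

1. min(17, 3) = 3  ✓
2. x1 = 3 > 0, so we need x6 ≤ 18; x6 = 16 ≤ 18  ✓
3. values 12, 7, 16; x4 = 12 is not < x5 = 7  ✗
4. 5x4 + 5x6 = 5(12) + 5(16) = 140  ✓
5. x2 = 2 ≠ 1, but x1 = 3 = 3 (second disjunct)  ✓
6. abs(3 - 7) = 4; 4 ≤ 7  ✓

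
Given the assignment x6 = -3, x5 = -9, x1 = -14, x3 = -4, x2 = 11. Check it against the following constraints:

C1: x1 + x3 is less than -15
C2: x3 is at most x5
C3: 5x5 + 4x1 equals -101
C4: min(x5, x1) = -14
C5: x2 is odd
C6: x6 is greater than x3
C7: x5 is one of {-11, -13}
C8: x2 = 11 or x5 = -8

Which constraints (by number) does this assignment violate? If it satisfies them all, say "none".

C1: x1 + x3 = -14 + (-4) = -18; -18 < -15 — holds.
C2: x3 = -4, x5 = -9; -4 > -9 (want ≤) — does not hold.
C3: 5x5 + 4x1 = 5(-9) + 4(-14) = -101 — holds.
C4: min(-9, -14) = -14 — holds.
C5: x2 = 11 is odd — holds.
C6: x6 = -3, x3 = -4; -3 > -4 — holds.
C7: x5 = -9 is not in {-11, -13} — does not hold.
C8: x2 = 11 = 11 (first disjunct) — holds.

Violated: 2 and 7.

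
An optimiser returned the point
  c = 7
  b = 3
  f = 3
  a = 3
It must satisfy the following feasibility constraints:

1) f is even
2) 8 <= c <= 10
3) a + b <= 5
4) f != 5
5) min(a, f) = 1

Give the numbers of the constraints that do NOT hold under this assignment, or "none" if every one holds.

The assignment fails constraints 1, 2, 3, and 5.

1) f = 3 is odd — does not hold.
2) c = 7 is outside [8, 10] — does not hold.
3) a + b = 3 + 3 = 6; 6 > 5, bound 5 not met — does not hold.
4) f = 3, and 3 ≠ 5 — holds.
5) min(3, 3) = 3, not 1 — does not hold.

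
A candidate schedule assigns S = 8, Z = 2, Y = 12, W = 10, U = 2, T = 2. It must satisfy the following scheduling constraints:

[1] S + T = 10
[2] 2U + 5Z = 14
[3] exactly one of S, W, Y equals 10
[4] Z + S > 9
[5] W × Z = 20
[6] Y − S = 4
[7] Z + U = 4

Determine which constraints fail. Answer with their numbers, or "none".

The assignment satisfies every constraint.

[1] S + T = 8 + 2 = 10 — OK.
[2] 2U + 5Z = 2(2) + 5(2) = 14 — OK.
[3] S=8, W=10, Y=12; 1 of them equals 10 — OK.
[4] Z + S = 2 + 8 = 10; 10 > 9 — OK.
[5] W × Z = 10 × 2 = 20 — OK.
[6] Y − S = 12 − 8 = 4 — OK.
[7] Z + U = 2 + 2 = 4 — OK.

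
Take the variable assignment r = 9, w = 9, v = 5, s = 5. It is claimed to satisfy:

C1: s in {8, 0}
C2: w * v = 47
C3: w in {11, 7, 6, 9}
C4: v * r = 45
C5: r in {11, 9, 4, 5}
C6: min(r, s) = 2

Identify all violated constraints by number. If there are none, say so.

C1: s = 5 is not in {8, 0} — does not hold.
C2: w * v = 9 * 5 = 45, not 47 — does not hold.
C3: w = 9 is in {11, 7, 6, 9} — holds.
C4: v * r = 5 * 9 = 45 — holds.
C5: r = 9 is in {11, 9, 4, 5} — holds.
C6: min(9, 5) = 5, not 2 — does not hold.

Constraints 1, 2, 6 do not hold.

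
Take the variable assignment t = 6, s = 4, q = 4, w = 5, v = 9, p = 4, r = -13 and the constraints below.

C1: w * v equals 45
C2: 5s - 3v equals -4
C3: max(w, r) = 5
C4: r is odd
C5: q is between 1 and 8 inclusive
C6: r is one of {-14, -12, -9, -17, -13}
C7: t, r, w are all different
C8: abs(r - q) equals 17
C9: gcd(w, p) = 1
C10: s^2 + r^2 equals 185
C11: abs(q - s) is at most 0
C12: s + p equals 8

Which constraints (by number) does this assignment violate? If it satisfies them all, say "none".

Violated: 2.

C1: w * v = 5 * 9 = 45 — satisfied.
C2: 5s - 3v = 5(4) - 3(9) = -7, not -4 — violated.
C3: max(5, -13) = 5 — satisfied.
C4: r = -13 is odd — satisfied.
C5: q = 4 lies in [1, 8] — satisfied.
C6: r = -13 is in {-14, -12, -9, -17, -13} — satisfied.
C7: values 6, -13, 5 are pairwise distinct — satisfied.
C8: abs(-13 - 4) = 17 — satisfied.
C9: gcd(5, 4) = 1 — satisfied.
C10: s^2 + r^2 = 4^2 + (-13)^2 = 16 + 169 = 185 — satisfied.
C11: abs(4 - 4) = 0; 0 ≤ 0 — satisfied.
C12: s + p = 4 + 4 = 8 — satisfied.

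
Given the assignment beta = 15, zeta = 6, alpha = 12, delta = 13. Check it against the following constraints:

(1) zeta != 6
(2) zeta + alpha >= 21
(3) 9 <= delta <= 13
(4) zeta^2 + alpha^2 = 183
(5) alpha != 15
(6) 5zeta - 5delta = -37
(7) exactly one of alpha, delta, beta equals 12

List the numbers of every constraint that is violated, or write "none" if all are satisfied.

The assignment fails constraints 1, 2, 4, 6.

(1) zeta = 6, but 6 is required to differ — violated.
(2) zeta + alpha = 6 + 12 = 18; 18 < 21, bound 21 not met — violated.
(3) delta = 13 lies in [9, 13] — OK.
(4) zeta^2 + alpha^2 = 6^2 + 12^2 = 36 + 144 = 180, not 183 — violated.
(5) alpha = 12, and 12 ≠ 15 — OK.
(6) 5zeta - 5delta = 5(6) - 5(13) = -35, not -37 — violated.
(7) alpha=12, delta=13, beta=15; 1 of them equals 12 — OK.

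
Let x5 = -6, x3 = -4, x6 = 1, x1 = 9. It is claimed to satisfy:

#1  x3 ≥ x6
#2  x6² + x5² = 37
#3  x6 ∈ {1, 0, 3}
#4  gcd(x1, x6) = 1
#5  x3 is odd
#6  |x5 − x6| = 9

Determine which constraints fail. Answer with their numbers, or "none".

#1 x3 = -4, x6 = 1; -4 < 1 (want ≥)  ✘
#2 x6² + x5² = 1² + (-6)² = 1 + 36 = 37  ✔
#3 x6 = 1 is in {1, 0, 3}  ✔
#4 gcd(9, 1) = 1  ✔
#5 x3 = -4 is even  ✘
#6 |-6 − 1| = 7, not 9  ✘

No — constraints 1, 5, and 6 are not satisfied.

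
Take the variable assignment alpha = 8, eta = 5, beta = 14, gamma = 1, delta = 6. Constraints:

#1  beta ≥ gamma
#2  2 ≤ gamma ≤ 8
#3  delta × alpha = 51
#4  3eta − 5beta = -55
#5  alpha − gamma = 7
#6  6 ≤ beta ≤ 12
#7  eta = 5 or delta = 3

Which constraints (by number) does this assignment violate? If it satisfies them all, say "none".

The assignment fails constraints 2, 3, and 6.

#1 beta = 14, gamma = 1; 14 ≥ 1  true
#2 gamma = 1 is outside [2, 8]  false
#3 delta × alpha = 6 × 8 = 48, not 51  false
#4 3eta − 5beta = 3(5) − 5(14) = -55  true
#5 alpha − gamma = 8 − 1 = 7  true
#6 beta = 14 is outside [6, 12]  false
#7 eta = 5 = 5 (first disjunct)  true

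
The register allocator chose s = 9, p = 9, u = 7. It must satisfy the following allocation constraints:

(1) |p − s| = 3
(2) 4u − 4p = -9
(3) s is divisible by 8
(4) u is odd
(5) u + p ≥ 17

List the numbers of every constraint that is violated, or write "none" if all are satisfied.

(1) |9 − 9| = 0, not 3  ✗
(2) 4u − 4p = 4(7) − 4(9) = -8, not -9  ✗
(3) 9 = 8×1 + 1, so 8 does not divide 9  ✗
(4) u = 7 is odd  ✓
(5) u + p = 7 + 9 = 16; 16 < 17, bound 17 not met  ✗

Constraints 1, 2, 3, and 5 do not hold.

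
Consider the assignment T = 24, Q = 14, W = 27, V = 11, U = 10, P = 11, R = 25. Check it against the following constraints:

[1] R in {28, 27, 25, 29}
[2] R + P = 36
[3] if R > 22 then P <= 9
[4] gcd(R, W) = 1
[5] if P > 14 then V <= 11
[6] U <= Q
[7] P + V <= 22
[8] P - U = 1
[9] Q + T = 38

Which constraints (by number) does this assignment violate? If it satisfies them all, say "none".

No — constraint 3 is not satisfied.

[1] R = 25 is in {28, 27, 25, 29} — satisfied.
[2] R + P = 25 + 11 = 36 — satisfied.
[3] R = 25 > 22, so we need P ≤ 9; but P = 11 > 9 — violated.
[4] gcd(25, 27) = 1 — satisfied.
[5] P = 11, not > 14; antecedent false, conditional vacuously true — satisfied.
[6] U = 10, Q = 14; 10 ≤ 14 — satisfied.
[7] P + V = 11 + 11 = 22; 22 ≤ 22 — satisfied.
[8] P - U = 11 - 10 = 1 — satisfied.
[9] Q + T = 14 + 24 = 38 — satisfied.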